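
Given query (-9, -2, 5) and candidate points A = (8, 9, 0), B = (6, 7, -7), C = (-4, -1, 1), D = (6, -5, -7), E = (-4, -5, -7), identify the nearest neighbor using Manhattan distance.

Distances: d(A) = 33, d(B) = 36, d(C) = 10, d(D) = 30, d(E) = 20. Nearest: C = (-4, -1, 1) with distance 10.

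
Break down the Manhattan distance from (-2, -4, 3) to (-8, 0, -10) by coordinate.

Σ|x_i - y_i| = |-2 - (-8)| + |-4 - 0| + |3 - (-10)| = 6 + 4 + 13 = 23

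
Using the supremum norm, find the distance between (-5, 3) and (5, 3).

max(|x_i - y_i|) = max(|-5 - 5|, |3 - 3|) = max(10, 0) = 10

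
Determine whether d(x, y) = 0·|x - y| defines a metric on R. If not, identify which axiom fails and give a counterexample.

No. With c = 0, d(x,y) = 0 for all x, y. This fails identity of indiscernibles: d(3, 5) = 0 but 3 ≠ 5.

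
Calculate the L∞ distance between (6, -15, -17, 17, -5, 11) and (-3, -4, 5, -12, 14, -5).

max(|x_i - y_i|) = max(|6 - (-3)|, |-15 - (-4)|, |-17 - 5|, |17 - (-12)|, |-5 - 14|, |11 - (-5)|) = max(9, 11, 22, 29, 19, 16) = 29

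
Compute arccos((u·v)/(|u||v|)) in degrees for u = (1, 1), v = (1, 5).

With u = (1, 1), v = (1, 5):
u·v = 1·1 + 1·5 = 1 + 5 = 6.
|u| = √(1² + 1²) = √2, |v| = √(1² + 5²) = √26, so |u||v| = √(2·26) = √52.
cos θ = (u·v)/(|u||v|) = 6/√52 ≈ 0.83205
θ = arccos(0.83205) ≈ 33.69°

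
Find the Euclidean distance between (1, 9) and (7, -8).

√(Σ(x_i - y_i)²) = √((1 - 7)² + (9 - (-8))²)
= √((-6)² + 17²) = √(36 + 289) = √325 ≈ 18.0278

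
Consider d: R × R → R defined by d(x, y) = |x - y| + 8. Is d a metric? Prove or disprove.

No. d fails identity of indiscernibles (specifically d(x,x) = 0): d(-1, -1) = |-1 - (-1)| + 8 = 0 + 8 = 8 ≠ 0.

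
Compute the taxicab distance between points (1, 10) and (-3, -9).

Σ|x_i - y_i| = |1 - (-3)| + |10 - (-9)| = 4 + 19 = 23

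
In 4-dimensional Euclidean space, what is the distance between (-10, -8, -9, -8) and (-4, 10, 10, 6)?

√(Σ(x_i - y_i)²) = √((-10 - (-4))² + (-8 - 10)² + (-9 - 10)² + (-8 - 6)²)
= √((-6)² + (-18)² + (-19)² + (-14)²) = √(36 + 324 + 361 + 196) = √917 ≈ 30.282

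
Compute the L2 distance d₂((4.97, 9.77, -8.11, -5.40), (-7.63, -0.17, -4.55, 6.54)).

√(Σ(x_i - y_i)²) = √((4.97 - (-7.63))² + (9.77 - (-0.17))² + (-8.11 - (-4.55))² + (-5.4 - 6.54)²)
= √(12.6² + 9.94² + (-3.56)² + (-11.94)²) = √(158.76 + 98.8036 + 12.6736 + 142.5636) = √412.8008 ≈ 20.3175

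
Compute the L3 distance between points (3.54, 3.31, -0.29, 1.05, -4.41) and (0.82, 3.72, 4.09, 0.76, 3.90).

(Σ|x_i - y_i|^3)^(1/3) = (|3.54 - 0.82|^3 + |3.31 - 3.72|^3 + |-0.29 - 4.09|^3 + |1.05 - 0.76|^3 + |-4.41 - 3.9|^3)^(1/3)
= (2.72^3 + 0.41^3 + 4.38^3 + 0.29^3 + 8.31^3)^(1/3) ≈ (20.1236 + 0.0689 + 84.0277 + 0.0244 + 573.8562)^(1/3) = (678.1008)^(1/3) ≈ 8.7855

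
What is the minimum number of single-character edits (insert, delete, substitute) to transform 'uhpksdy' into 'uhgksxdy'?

Let D[i][j] be the edit distance between the first i characters of 'uhpksdy' and the first j characters of 'uhgksxdy', with D[i][0] = i, D[0][j] = j, and D[i][j] = D[i-1][j-1] if the characters match, else 1 + min(D[i-1][j], D[i][j-1], D[i-1][j-1]). Filling the table (rows: prefixes of 'uhpksdy', columns: prefixes of 'uhgksxdy'):
     ε  u  h  g  k  s  x  d  y
  ε  0  1  2  3  4  5  6  7  8
  u  1  0  1  2  3  4  5  6  7
  h  2  1  0  1  2  3  4  5  6
  p  3  2  1  1  2  3  4  5  6
  k  4  3  2  2  1  2  3  4  5
  s  5  4  3  3  2  1  2  3  4
  d  6  5  4  4  3  2  2  2  3
  y  7  6  5  5  4  3  3  3  2
The bottom-right entry gives D[7][8] = 2, so no sequence of fewer than 2 edits works. Backtracking through the table gives one optimal edit sequence (2 edits):
  uhpksdy → uhgksdy (sub p→g @3)
  uhgksdy → uhgksxdy (ins x @6)
Edit distance = 2.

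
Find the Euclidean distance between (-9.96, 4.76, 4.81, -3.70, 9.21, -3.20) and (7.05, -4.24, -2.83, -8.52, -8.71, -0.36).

√(Σ(x_i - y_i)²) = √((-9.96 - 7.05)² + (4.76 - (-4.24))² + (4.81 - (-2.83))² + (-3.7 - (-8.52))² + (9.21 - (-8.71))² + (-3.2 - (-0.36))²)
= √((-17.01)² + 9² + 7.64² + 4.82² + 17.92² + (-2.84)²) = √(289.3401 + 81 + 58.3696 + 23.2324 + 321.1264 + 8.0656) = √781.1341 ≈ 27.9488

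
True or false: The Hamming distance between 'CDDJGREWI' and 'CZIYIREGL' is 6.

Differing positions: 2, 3, 4, 5, 8, 9. Hamming distance = 6, so the claim is true.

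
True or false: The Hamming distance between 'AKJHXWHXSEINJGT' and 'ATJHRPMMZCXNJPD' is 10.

Differing positions: 2, 5, 6, 7, 8, 9, 10, 11, 14, 15. Hamming distance = 10, so the claim is true.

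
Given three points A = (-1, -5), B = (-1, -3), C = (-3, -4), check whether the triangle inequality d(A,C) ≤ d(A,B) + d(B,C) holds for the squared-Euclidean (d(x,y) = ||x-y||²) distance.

d(A,B) = 0² + 2² = 4, d(B,C) = 2² + 1² = 5, d(A,C) = 2² + 1² = 5.
d(A,C) = 5 ≤ 4 + 5 = 9. Triangle inequality is satisfied.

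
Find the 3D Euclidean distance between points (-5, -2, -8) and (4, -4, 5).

√(Σ(x_i - y_i)²) = √((-5 - 4)² + (-2 - (-4))² + (-8 - 5)²)
= √((-9)² + 2² + (-13)²) = √(81 + 4 + 169) = √254 ≈ 15.9374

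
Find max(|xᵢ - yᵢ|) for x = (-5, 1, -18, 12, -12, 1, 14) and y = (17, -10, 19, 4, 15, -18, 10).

max(|x_i - y_i|) = max(|-5 - 17|, |1 - (-10)|, |-18 - 19|, |12 - 4|, |-12 - 15|, |1 - (-18)|, |14 - 10|) = max(22, 11, 37, 8, 27, 19, 4) = 37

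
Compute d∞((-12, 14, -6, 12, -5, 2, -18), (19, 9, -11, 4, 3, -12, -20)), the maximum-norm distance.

max(|x_i - y_i|) = max(|-12 - 19|, |14 - 9|, |-6 - (-11)|, |12 - 4|, |-5 - 3|, |2 - (-12)|, |-18 - (-20)|) = max(31, 5, 5, 8, 8, 14, 2) = 31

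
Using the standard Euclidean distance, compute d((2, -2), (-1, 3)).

(Σ|x_i - y_i|^2)^(1/2) = (|2 - (-1)|^2 + |-2 - 3|^2)^(1/2)
= (3^2 + 5^2)^(1/2) = (9 + 25)^(1/2) = (34)^(1/2) ≈ 5.831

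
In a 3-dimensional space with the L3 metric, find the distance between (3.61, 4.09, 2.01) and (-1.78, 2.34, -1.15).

(Σ|x_i - y_i|^3)^(1/3) = (|3.61 - (-1.78)|^3 + |4.09 - 2.34|^3 + |2.01 - (-1.15)|^3)^(1/3)
= (5.39^3 + 1.75^3 + 3.16^3)^(1/3) ≈ (156.5908 + 5.3594 + 31.5545)^(1/3) = (193.5047)^(1/3) ≈ 5.784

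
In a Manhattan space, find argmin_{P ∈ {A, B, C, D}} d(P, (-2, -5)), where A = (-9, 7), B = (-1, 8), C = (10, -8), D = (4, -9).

Distances: d(A) = 19, d(B) = 14, d(C) = 15, d(D) = 10. Nearest: D = (4, -9) with distance 10.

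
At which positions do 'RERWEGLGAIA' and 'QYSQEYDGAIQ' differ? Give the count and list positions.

Differing positions: 1, 2, 3, 4, 6, 7, 11. Hamming distance = 7.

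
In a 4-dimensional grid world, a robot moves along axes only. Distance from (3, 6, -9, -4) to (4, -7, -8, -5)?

Σ|x_i - y_i| = |3 - 4| + |6 - (-7)| + |-9 - (-8)| + |-4 - (-5)| = 1 + 13 + 1 + 1 = 16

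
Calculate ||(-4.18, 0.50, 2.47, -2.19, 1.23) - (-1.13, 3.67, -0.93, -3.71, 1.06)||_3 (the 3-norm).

(Σ|x_i - y_i|^3)^(1/3) = (|-4.18 - (-1.13)|^3 + |0.5 - 3.67|^3 + |2.47 - (-0.93)|^3 + |-2.19 - (-3.71)|^3 + |1.23 - 1.06|^3)^(1/3)
= (3.05^3 + 3.17^3 + 3.4^3 + 1.52^3 + 0.17^3)^(1/3) ≈ (28.3726 + 31.855 + 39.304 + 3.5118 + 0.0049)^(1/3) = (103.0483)^(1/3) ≈ 4.6883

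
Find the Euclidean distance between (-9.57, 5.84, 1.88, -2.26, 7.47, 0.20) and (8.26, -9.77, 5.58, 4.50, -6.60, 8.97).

√(Σ(x_i - y_i)²) = √((-9.57 - 8.26)² + (5.84 - (-9.77))² + (1.88 - 5.58)² + (-2.26 - 4.5)² + (7.47 - (-6.6))² + (0.2 - 8.97)²)
= √((-17.83)² + 15.61² + (-3.7)² + (-6.76)² + 14.07² + (-8.77)²) = √(317.9089 + 243.6721 + 13.69 + 45.6976 + 197.9649 + 76.9129) = √895.8464 ≈ 29.9307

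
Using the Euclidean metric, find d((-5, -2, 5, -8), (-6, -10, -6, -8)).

√(Σ(x_i - y_i)²) = √((-5 - (-6))² + (-2 - (-10))² + (5 - (-6))² + (-8 - (-8))²)
= √(1² + 8² + 11² + 0²) = √(1 + 64 + 121 + 0) = √186 ≈ 13.6382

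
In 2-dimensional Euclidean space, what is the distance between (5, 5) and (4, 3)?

√(Σ(x_i - y_i)²) = √((5 - 4)² + (5 - 3)²)
= √(1² + 2²) = √(1 + 4) = √5 ≈ 2.2361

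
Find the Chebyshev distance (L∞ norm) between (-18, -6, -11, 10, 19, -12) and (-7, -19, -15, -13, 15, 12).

max(|x_i - y_i|) = max(|-18 - (-7)|, |-6 - (-19)|, |-11 - (-15)|, |10 - (-13)|, |19 - 15|, |-12 - 12|) = max(11, 13, 4, 23, 4, 24) = 24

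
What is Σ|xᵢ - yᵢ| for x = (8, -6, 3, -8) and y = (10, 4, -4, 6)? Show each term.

Σ|x_i - y_i| = |8 - 10| + |-6 - 4| + |3 - (-4)| + |-8 - 6| = 2 + 10 + 7 + 14 = 33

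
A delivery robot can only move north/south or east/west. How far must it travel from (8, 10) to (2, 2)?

Σ|x_i - y_i| = |8 - 2| + |10 - 2| = 6 + 8 = 14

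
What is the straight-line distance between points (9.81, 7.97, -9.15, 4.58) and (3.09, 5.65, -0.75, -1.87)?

√(Σ(x_i - y_i)²) = √((9.81 - 3.09)² + (7.97 - 5.65)² + (-9.15 - (-0.75))² + (4.58 - (-1.87))²)
= √(6.72² + 2.32² + (-8.4)² + 6.45²) = √(45.1584 + 5.3824 + 70.56 + 41.6025) = √162.7033 ≈ 12.7555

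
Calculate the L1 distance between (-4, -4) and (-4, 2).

Σ|x_i - y_i| = |-4 - (-4)| + |-4 - 2| = 0 + 6 = 6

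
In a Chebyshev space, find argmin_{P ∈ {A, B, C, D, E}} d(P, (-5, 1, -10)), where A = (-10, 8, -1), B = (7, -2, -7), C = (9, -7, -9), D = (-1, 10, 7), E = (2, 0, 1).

Distances: d(A) = 9, d(B) = 12, d(C) = 14, d(D) = 17, d(E) = 11. Nearest: A = (-10, 8, -1) with distance 9.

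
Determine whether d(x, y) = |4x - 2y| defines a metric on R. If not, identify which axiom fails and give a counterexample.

No. d fails symmetry: d(5, 3) = |4·5 - 2·3| = |14| = 14, but d(3, 5) = |4·3 - 2·5| = |2| = 2. Since 14 ≠ 2, d(x,y) ≠ d(y,x) in general.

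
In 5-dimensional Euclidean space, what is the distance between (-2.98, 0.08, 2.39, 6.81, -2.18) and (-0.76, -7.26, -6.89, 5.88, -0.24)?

√(Σ(x_i - y_i)²) = √((-2.98 - (-0.76))² + (0.08 - (-7.26))² + (2.39 - (-6.89))² + (6.81 - 5.88)² + (-2.18 - (-0.24))²)
= √((-2.22)² + 7.34² + 9.28² + 0.93² + (-1.94)²) = √(4.9284 + 53.8756 + 86.1184 + 0.8649 + 3.7636) = √149.5509 ≈ 12.2291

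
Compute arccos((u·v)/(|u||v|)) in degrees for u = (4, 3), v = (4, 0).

With u = (4, 3), v = (4, 0):
u·v = 4·4 + 3·0 = 16 + 0 = 16.
|u| = √(4² + 3²) = √25, |v| = √(4² + 0²) = √16, so |u||v| = √(25·16) = √400 = 20.
cos θ = (u·v)/(|u||v|) = 16/20 = 0.8
θ = arccos(0.8) ≈ 36.87°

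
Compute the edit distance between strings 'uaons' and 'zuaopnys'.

Let D[i][j] be the edit distance between the first i characters of 'uaons' and the first j characters of 'zuaopnys', with D[i][0] = i, D[0][j] = j, and D[i][j] = D[i-1][j-1] if the characters match, else 1 + min(D[i-1][j], D[i][j-1], D[i-1][j-1]). Filling the table (rows: prefixes of 'uaons', columns: prefixes of 'zuaopnys'):
     ε  z  u  a  o  p  n  y  s
  ε  0  1  2  3  4  5  6  7  8
  u  1  1  1  2  3  4  5  6  7
  a  2  2  2  1  2  3  4  5  6
  o  3  3  3  2  1  2  3  4  5
  n  4  4  4  3  2  2  2  3  4
  s  5  5  5  4  3  3  3  3  3
The bottom-right entry gives D[5][8] = 3, so no sequence of fewer than 3 edits works. Backtracking through the table gives one optimal edit sequence (3 edits):
  uaons → zuaons (ins z @1)
  zuaons → zuaopns (ins p @5)
  zuaopns → zuaopnys (ins y @7)
Edit distance = 3.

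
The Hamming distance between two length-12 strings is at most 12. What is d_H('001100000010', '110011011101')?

Differing positions: 1, 2, 3, 4, 5, 6, 8, 9, 10, 11, 12. Hamming distance = 11. The maximum possible Hamming distance for length-12 strings is 12, so d_H/12 = 11/12 ≈ 0.9167.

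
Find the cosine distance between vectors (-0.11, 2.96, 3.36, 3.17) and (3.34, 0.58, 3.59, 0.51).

With u = (-0.11, 2.96, 3.36, 3.17), v = (3.34, 0.58, 3.59, 0.51):
u·v = (-0.11)·3.34 + 2.96·0.58 + 3.36·3.59 + 3.17·0.51 = (-0.3674) + 1.7168 + 12.0624 + 1.6167 = 15.0285.
|u| = √((-0.11)² + 2.96² + 3.36² + 3.17²) = √(0.0121 + 8.7616 + 11.2896 + 10.0489) = √30.1122, |v| = √(3.34² + 0.58² + 3.59² + 0.51²) = √(11.1556 + 0.3364 + 12.8881 + 0.2601) = √24.6402.
cos θ = (u·v)/(|u||v|) = 15.0285/(√30.1122·√24.6402) ≈ 0.5517
Cosine distance = 1 - cos θ ≈ 1 - 0.5517 = 0.4483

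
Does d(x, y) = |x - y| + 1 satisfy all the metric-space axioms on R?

No. d fails identity of indiscernibles (specifically d(x,x) = 0): d(-7, -7) = |-7 - (-7)| + 1 = 0 + 1 = 1 ≠ 0.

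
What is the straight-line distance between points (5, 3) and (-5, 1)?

√(Σ(x_i - y_i)²) = √((5 - (-5))² + (3 - 1)²)
= √(10² + 2²) = √(100 + 4) = √104 ≈ 10.198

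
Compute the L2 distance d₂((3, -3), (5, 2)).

√(Σ(x_i - y_i)²) = √((3 - 5)² + (-3 - 2)²)
= √((-2)² + (-5)²) = √(4 + 25) = √29 ≈ 5.3852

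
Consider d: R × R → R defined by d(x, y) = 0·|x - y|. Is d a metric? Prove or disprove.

No. With c = 0, d(x,y) = 0 for all x, y. This fails identity of indiscernibles: d(4, 10) = 0 but 4 ≠ 10.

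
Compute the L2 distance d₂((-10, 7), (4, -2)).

√(Σ(x_i - y_i)²) = √((-10 - 4)² + (7 - (-2))²)
= √((-14)² + 9²) = √(196 + 81) = √277 ≈ 16.6433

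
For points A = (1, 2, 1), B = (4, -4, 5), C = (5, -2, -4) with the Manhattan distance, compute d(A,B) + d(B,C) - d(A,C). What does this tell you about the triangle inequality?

d(A,B) = 3 + 6 + 4 = 13, d(B,C) = 1 + 2 + 9 = 12, d(A,C) = 4 + 4 + 5 = 13.
d(A,B) + d(B,C) - d(A,C) = 13 + 12 - 13 = 25 - 13 = 12. This is ≥ 0, so the triangle inequality holds for these points.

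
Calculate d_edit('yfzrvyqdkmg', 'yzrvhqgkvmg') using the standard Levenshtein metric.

Let D[i][j] be the edit distance between the first i characters of 'yfzrvyqdkmg' and the first j characters of 'yzrvhqgkvmg', with D[i][0] = i, D[0][j] = j, and D[i][j] = D[i-1][j-1] if the characters match, else 1 + min(D[i-1][j], D[i][j-1], D[i-1][j-1]). Filling the table (rows: prefixes of 'yfzrvyqdkmg', columns: prefixes of 'yzrvhqgkvmg'):
     ε  y  z  r  v  h  q  g  k  v  m  g
  ε  0  1  2  3  4  5  6  7  8  9 10 11
  y  1  0  1  2  3  4  5  6  7  8  9 10
  f  2  1  1  2  3  4  5  6  7  8  9 10
  z  3  2  1  2  3  4  5  6  7  8  9 10
  r  4  3  2  1  2  3  4  5  6  7  8  9
  v  5  4  3  2  1  2  3  4  5  6  7  8
  y  6  5  4  3  2  2  3  4  5  6  7  8
  q  7  6  5  4  3  3  2  3  4  5  6  7
  d  8  7  6  5  4  4  3  3  4  5  6  7
  k  9  8  7  6  5  5  4  4  3  4  5  6
  m 10  9  8  7  6  6  5  5  4  4  4  5
  g 11 10  9  8  7  7  6  5  5  5  5  4
The bottom-right entry gives D[11][11] = 4, so no sequence of fewer than 4 edits works. Backtracking through the table gives one optimal edit sequence (4 edits):
  yfzrvyqdkmg → yzrvyqdkmg (del f @2)
  yzrvyqdkmg → yzrvhqdkmg (sub y→h @5)
  yzrvhqdkmg → yzrvhqgkmg (sub d→g @7)
  yzrvhqgkmg → yzrvhqgkvmg (ins v @9)
Edit distance = 4.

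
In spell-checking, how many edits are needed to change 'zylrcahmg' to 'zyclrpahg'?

Let D[i][j] be the edit distance between the first i characters of 'zylrcahmg' and the first j characters of 'zyclrpahg', with D[i][0] = i, D[0][j] = j, and D[i][j] = D[i-1][j-1] if the characters match, else 1 + min(D[i-1][j], D[i][j-1], D[i-1][j-1]). Filling the table (rows: prefixes of 'zylrcahmg', columns: prefixes of 'zyclrpahg'):
     ε  z  y  c  l  r  p  a  h  g
  ε  0  1  2  3  4  5  6  7  8  9
  z  1  0  1  2  3  4  5  6  7  8
  y  2  1  0  1  2  3  4  5  6  7
  l  3  2  1  1  1  2  3  4  5  6
  r  4  3  2  2  2  1  2  3  4  5
  c  5  4  3  2  3  2  2  3  4  5
  a  6  5  4  3  3  3  3  2  3  4
  h  7  6  5  4  4  4  4  3  2  3
  m  8  7  6  5  5  5  5  4  3  3
  g  9  8  7  6  6  6  6  5  4  3
The bottom-right entry gives D[9][9] = 3, so no sequence of fewer than 3 edits works. Backtracking through the table gives one optimal edit sequence (3 edits):
  zylrcahmg → zyclrcahmg (ins c @3)
  zyclrcahmg → zyclrpahmg (sub c→p @6)
  zyclrpahmg → zyclrpahg (del m @9)
Edit distance = 3.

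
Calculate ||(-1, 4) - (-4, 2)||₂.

√(Σ(x_i - y_i)²) = √((-1 - (-4))² + (4 - 2)²)
= √(3² + 2²) = √(9 + 4) = √13 ≈ 3.6056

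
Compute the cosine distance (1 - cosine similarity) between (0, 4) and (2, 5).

With u = (0, 4), v = (2, 5):
u·v = 0·2 + 4·5 = 0 + 20 = 20.
|u| = √(0² + 4²) = √16, |v| = √(2² + 5²) = √29, so |u||v| = √(16·29) = √464.
cos θ = (u·v)/(|u||v|) = 20/√464 ≈ 0.9285
Cosine distance = 1 - cos θ ≈ 1 - 0.9285 = 0.0715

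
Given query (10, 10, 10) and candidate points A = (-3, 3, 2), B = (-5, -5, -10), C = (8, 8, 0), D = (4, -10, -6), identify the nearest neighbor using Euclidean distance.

Distances: d(A) ≈ 16.7929, d(B) ≈ 29.1548, d(C) ≈ 10.3923, d(D) ≈ 26.3059. Nearest: C = (8, 8, 0) with distance 10.3923.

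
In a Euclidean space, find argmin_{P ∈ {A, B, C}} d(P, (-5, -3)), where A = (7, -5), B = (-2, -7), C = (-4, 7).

Distances: d(A) ≈ 12.1655, d(B) = 5, d(C) ≈ 10.0499. Nearest: B = (-2, -7) with distance 5.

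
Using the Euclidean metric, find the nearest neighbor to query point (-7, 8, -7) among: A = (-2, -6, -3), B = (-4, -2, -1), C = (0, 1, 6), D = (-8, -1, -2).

Distances: d(A) ≈ 15.3948, d(B) ≈ 12.0416, d(C) ≈ 16.3401, d(D) ≈ 10.3441. Nearest: D = (-8, -1, -2) with distance 10.3441.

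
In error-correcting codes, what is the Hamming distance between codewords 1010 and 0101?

Differing positions: 1, 2, 3, 4. Hamming distance = 4.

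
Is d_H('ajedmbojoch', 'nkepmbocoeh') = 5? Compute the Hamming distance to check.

Differing positions: 1, 2, 4, 8, 10. Hamming distance = 5, so the claim is true.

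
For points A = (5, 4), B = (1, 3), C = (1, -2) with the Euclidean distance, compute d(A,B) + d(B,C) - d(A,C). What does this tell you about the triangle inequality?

d(A,B) = √(4² + 1²) = √17 ≈ 4.1231, d(B,C) = √(0² + 5²) = √25 = 5, d(A,C) = √(4² + 6²) = √52 ≈ 7.2111.
d(A,B) + d(B,C) - d(A,C) = 4.1231 + 5 - 7.2111 = 9.1231 - 7.2111 = 1.912 (to 4 decimal places). This is ≥ 0, so the triangle inequality holds for these points.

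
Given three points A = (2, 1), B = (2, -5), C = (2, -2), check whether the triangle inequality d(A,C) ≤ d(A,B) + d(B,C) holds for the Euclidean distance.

d(A,B) = √(0² + 6²) = √36 = 6, d(B,C) = √(0² + 3²) = √9 = 3, d(A,C) = √(0² + 3²) = √9 = 3.
d(A,C) = 3 ≤ 6 + 3 = 9. Triangle inequality is satisfied.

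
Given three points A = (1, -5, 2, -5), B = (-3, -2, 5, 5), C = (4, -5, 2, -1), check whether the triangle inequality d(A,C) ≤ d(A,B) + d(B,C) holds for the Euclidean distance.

d(A,B) = √(4² + 3² + 3² + 10²) = √134 ≈ 11.5758, d(B,C) = √(7² + 3² + 3² + 6²) = √103 ≈ 10.1489, d(A,C) = √(3² + 0² + 0² + 4²) = √25 = 5.
d(A,C) = 5 ≤ 11.5758 + 10.1489 = 21.7247. Triangle inequality is satisfied.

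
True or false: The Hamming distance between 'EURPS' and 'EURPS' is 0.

Differing positions: none. Hamming distance = 0, so the claim is true.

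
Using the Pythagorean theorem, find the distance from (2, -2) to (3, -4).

√(Σ(x_i - y_i)²) = √((2 - 3)² + (-2 - (-4))²)
= √((-1)² + 2²) = √(1 + 4) = √5 ≈ 2.2361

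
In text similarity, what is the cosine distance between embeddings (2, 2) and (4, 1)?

With u = (2, 2), v = (4, 1):
u·v = 2·4 + 2·1 = 8 + 2 = 10.
|u| = √(2² + 2²) = √8, |v| = √(4² + 1²) = √17, so |u||v| = √(8·17) = √136.
cos θ = (u·v)/(|u||v|) = 10/√136 ≈ 0.8575
Cosine distance = 1 - cos θ ≈ 1 - 0.8575 = 0.1425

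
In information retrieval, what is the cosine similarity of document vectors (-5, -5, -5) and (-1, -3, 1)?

With u = (-5, -5, -5), v = (-1, -3, 1):
u·v = (-5)·(-1) + (-5)·(-3) + (-5)·1 = 5 + 15 + (-5) = 15.
|u| = √((-5)² + (-5)² + (-5)²) = √75, |v| = √((-1)² + (-3)² + 1²) = √11, so |u||v| = √(75·11) = √825.
cos θ = (u·v)/(|u||v|) = 15/√825 ≈ 0.5222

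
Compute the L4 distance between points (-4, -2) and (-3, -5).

(Σ|x_i - y_i|^4)^(1/4) = (|-4 - (-3)|^4 + |-2 - (-5)|^4)^(1/4)
= (1^4 + 3^4)^(1/4) = (1 + 81)^(1/4) = (82)^(1/4) ≈ 3.0092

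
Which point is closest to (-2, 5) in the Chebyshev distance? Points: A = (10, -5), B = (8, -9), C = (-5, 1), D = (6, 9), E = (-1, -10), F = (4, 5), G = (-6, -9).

Distances: d(A) = 12, d(B) = 14, d(C) = 4, d(D) = 8, d(E) = 15, d(F) = 6, d(G) = 14. Nearest: C = (-5, 1) with distance 4.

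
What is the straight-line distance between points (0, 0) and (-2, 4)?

√(Σ(x_i - y_i)²) = √((0 - (-2))² + (0 - 4)²)
= √(2² + (-4)²) = √(4 + 16) = √20 ≈ 4.4721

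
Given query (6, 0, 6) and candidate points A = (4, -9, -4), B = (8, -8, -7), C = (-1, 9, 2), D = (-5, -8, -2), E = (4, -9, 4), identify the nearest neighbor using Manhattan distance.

Distances: d(A) = 21, d(B) = 23, d(C) = 20, d(D) = 27, d(E) = 13. Nearest: E = (4, -9, 4) with distance 13.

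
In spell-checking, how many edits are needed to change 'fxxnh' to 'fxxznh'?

Let D[i][j] be the edit distance between the first i characters of 'fxxnh' and the first j characters of 'fxxznh', with D[i][0] = i, D[0][j] = j, and D[i][j] = D[i-1][j-1] if the characters match, else 1 + min(D[i-1][j], D[i][j-1], D[i-1][j-1]). Filling the table (rows: prefixes of 'fxxnh', columns: prefixes of 'fxxznh'):
     ε  f  x  x  z  n  h
  ε  0  1  2  3  4  5  6
  f  1  0  1  2  3  4  5
  x  2  1  0  1  2  3  4
  x  3  2  1  0  1  2  3
  n  4  3  2  1  1  1  2
  h  5  4  3  2  2  2  1
The bottom-right entry gives D[5][6] = 1, so no sequence of fewer than 1 edit works. Backtracking through the table gives one optimal edit sequence (1 edit):
  fxxnh → fxxznh (ins z @4)
Edit distance = 1.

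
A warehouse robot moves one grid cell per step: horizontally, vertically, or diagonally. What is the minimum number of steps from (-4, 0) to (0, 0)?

max(|x_i - y_i|) = max(|-4 - 0|, |0 - 0|) = max(4, 0) = 4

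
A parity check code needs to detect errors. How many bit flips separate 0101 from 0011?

Differing positions: 2, 3. Hamming distance = 2.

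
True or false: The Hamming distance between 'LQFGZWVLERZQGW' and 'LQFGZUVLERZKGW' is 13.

Differing positions: 6, 12. Hamming distance = 2, so the claim that d_H = 13 is false.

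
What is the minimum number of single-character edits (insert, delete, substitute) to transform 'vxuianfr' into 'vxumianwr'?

Let D[i][j] be the edit distance between the first i characters of 'vxuianfr' and the first j characters of 'vxumianwr', with D[i][0] = i, D[0][j] = j, and D[i][j] = D[i-1][j-1] if the characters match, else 1 + min(D[i-1][j], D[i][j-1], D[i-1][j-1]). Filling the table (rows: prefixes of 'vxuianfr', columns: prefixes of 'vxumianwr'):
     ε  v  x  u  m  i  a  n  w  r
  ε  0  1  2  3  4  5  6  7  8  9
  v  1  0  1  2  3  4  5  6  7  8
  x  2  1  0  1  2  3  4  5  6  7
  u  3  2  1  0  1  2  3  4  5  6
  i  4  3  2  1  1  1  2  3  4  5
  a  5  4  3  2  2  2  1  2  3  4
  n  6  5  4  3  3  3  2  1  2  3
  f  7  6  5  4  4  4  3  2  2  3
  r  8  7  6  5  5  5  4  3  3  2
The bottom-right entry gives D[8][9] = 2, so no sequence of fewer than 2 edits works. Backtracking through the table gives one optimal edit sequence (2 edits):
  vxuianfr → vxumianfr (ins m @4)
  vxumianfr → vxumianwr (sub f→w @8)
Edit distance = 2.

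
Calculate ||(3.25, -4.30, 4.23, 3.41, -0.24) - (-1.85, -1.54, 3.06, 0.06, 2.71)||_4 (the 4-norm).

(Σ|x_i - y_i|^4)^(1/4) = (|3.25 - (-1.85)|^4 + |-4.3 - (-1.54)|^4 + |4.23 - 3.06|^4 + |3.41 - 0.06|^4 + |-0.24 - 2.71|^4)^(1/4)
= (5.1^4 + 2.76^4 + 1.17^4 + 3.35^4 + 2.95^4)^(1/4) ≈ (676.5201 + 58.0278 + 1.8739 + 125.9445 + 75.7335)^(1/4) = (938.0998)^(1/4) ≈ 5.5343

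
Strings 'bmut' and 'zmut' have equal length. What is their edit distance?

Let D[i][j] be the edit distance between the first i characters of 'bmut' and the first j characters of 'zmut', with D[i][0] = i, D[0][j] = j, and D[i][j] = D[i-1][j-1] if the characters match, else 1 + min(D[i-1][j], D[i][j-1], D[i-1][j-1]). Filling the table (rows: prefixes of 'bmut', columns: prefixes of 'zmut'):
     ε  z  m  u  t
  ε  0  1  2  3  4
  b  1  1  2  3  4
  m  2  2  1  2  3
  u  3  3  2  1  2
  t  4  4  3  2  1
The bottom-right entry gives D[4][4] = 1, so no sequence of fewer than 1 edit works. Backtracking through the table gives one optimal edit sequence (1 edit):
  bmut → zmut (sub b→z @1)
Edit distance = 1.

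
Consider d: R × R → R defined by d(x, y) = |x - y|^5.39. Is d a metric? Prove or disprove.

No. d(x,y) = |x-y|^5.39 fails the triangle inequality since p = 5.39 > 1. Counterexample: x = -2, y = -1, z = 1. d(x,z) = |-2 - 1|^5.39 = 3^5.39 ≈ 372.9783, but d(x,y) + d(y,z) = 1^5.39 + 2^5.39 ≈ 1 + 41.9326 = 42.9326. Since 372.9783 > 42.9326, the triangle inequality is violated.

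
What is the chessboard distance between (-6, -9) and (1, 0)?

max(|x_i - y_i|) = max(|-6 - 1|, |-9 - 0|) = max(7, 9) = 9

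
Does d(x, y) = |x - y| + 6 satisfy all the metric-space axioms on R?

No. d fails identity of indiscernibles (specifically d(x,x) = 0): d(7, 7) = |7 - 7| + 6 = 0 + 6 = 6 ≠ 0.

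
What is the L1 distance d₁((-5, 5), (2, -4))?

Σ|x_i - y_i| = |-5 - 2| + |5 - (-4)| = 7 + 9 = 16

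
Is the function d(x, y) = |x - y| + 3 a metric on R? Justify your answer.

No. d fails identity of indiscernibles (specifically d(x,x) = 0): d(1, 1) = |1 - 1| + 3 = 0 + 3 = 3 ≠ 0.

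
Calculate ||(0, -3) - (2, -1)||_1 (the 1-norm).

Σ|x_i - y_i| = |0 - 2| + |-3 - (-1)| = 2 + 2 = 4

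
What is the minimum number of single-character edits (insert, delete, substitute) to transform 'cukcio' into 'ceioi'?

Let D[i][j] be the edit distance between the first i characters of 'cukcio' and the first j characters of 'ceioi', with D[i][0] = i, D[0][j] = j, and D[i][j] = D[i-1][j-1] if the characters match, else 1 + min(D[i-1][j], D[i][j-1], D[i-1][j-1]). Filling the table (rows: prefixes of 'cukcio', columns: prefixes of 'ceioi'):
     ε  c  e  i  o  i
  ε  0  1  2  3  4  5
  c  1  0  1  2  3  4
  u  2  1  1  2  3  4
  k  3  2  2  2  3  4
  c  4  3  3  3  3  4
  i  5  4  4  3  4  3
  o  6  5  5  4  3  4
The bottom-right entry gives D[6][5] = 4, so no sequence of fewer than 4 edits works. Backtracking through the table gives one optimal edit sequence (4 edits):
  cukcio → cekcio (sub u→e @2)
  cekcio → ceicio (sub k→i @3)
  ceicio → ceioio (sub c→o @4)
  ceioio → ceioi (del o @6)
Edit distance = 4.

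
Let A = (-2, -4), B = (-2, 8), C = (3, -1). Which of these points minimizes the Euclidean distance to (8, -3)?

Distances: d(A) ≈ 10.0499, d(B) ≈ 14.8661, d(C) ≈ 5.3852. Nearest: C = (3, -1) with distance 5.3852.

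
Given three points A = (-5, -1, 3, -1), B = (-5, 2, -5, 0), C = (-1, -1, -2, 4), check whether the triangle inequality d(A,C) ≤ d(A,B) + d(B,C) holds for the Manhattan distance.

d(A,B) = 0 + 3 + 8 + 1 = 12, d(B,C) = 4 + 3 + 3 + 4 = 14, d(A,C) = 4 + 0 + 5 + 5 = 14.
d(A,C) = 14 ≤ 12 + 14 = 26. Triangle inequality is satisfied.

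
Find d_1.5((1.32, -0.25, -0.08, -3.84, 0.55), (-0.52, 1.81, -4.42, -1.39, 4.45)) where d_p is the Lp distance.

(Σ|x_i - y_i|^1.5)^(1/1.5) = (|1.32 - (-0.52)|^1.5 + |-0.25 - 1.81|^1.5 + |-0.08 - (-4.42)|^1.5 + |-3.84 - (-1.39)|^1.5 + |0.55 - 4.45|^1.5)^(1/1.5)
= (1.84^1.5 + 2.06^1.5 + 4.34^1.5 + 2.45^1.5 + 3.9^1.5)^(1/1.5) ≈ (2.4959 + 2.9567 + 9.0414 + 3.8349 + 7.7019)^(1/1.5) = (26.0308)^(1/1.5) ≈ 8.7833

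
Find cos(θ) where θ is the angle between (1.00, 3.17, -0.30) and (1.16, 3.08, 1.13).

With u = (1.00, 3.17, -0.30), v = (1.16, 3.08, 1.13):
u·v = 1·1.16 + 3.17·3.08 + (-0.3)·1.13 = 1.16 + 9.7636 + (-0.339) = 10.5846.
|u| = √(1² + 3.17² + (-0.3)²) = √(1 + 10.0489 + 0.09) = √11.1389, |v| = √(1.16² + 3.08² + 1.13²) = √(1.3456 + 9.4864 + 1.2769) = √12.1089.
cos θ = (u·v)/(|u||v|) = 10.5846/(√11.1389·√12.1089) ≈ 0.9114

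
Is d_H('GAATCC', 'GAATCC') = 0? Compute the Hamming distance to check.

Differing positions: none. Hamming distance = 0, so the claim is true.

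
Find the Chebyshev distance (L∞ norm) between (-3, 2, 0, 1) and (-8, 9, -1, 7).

max(|x_i - y_i|) = max(|-3 - (-8)|, |2 - 9|, |0 - (-1)|, |1 - 7|) = max(5, 7, 1, 6) = 7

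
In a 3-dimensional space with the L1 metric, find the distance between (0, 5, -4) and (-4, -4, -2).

Σ|x_i - y_i| = |0 - (-4)| + |5 - (-4)| + |-4 - (-2)| = 4 + 9 + 2 = 15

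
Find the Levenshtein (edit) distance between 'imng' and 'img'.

Let D[i][j] be the edit distance between the first i characters of 'imng' and the first j characters of 'img', with D[i][0] = i, D[0][j] = j, and D[i][j] = D[i-1][j-1] if the characters match, else 1 + min(D[i-1][j], D[i][j-1], D[i-1][j-1]). Filling the table (rows: prefixes of 'imng', columns: prefixes of 'img'):
     ε  i  m  g
  ε  0  1  2  3
  i  1  0  1  2
  m  2  1  0  1
  n  3  2  1  1
  g  4  3  2  1
The bottom-right entry gives D[4][3] = 1, so no sequence of fewer than 1 edit works. Backtracking through the table gives one optimal edit sequence (1 edit):
  imng → img (del n @3)
Edit distance = 1.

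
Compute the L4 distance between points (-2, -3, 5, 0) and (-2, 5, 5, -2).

(Σ|x_i - y_i|^4)^(1/4) = (|-2 - (-2)|^4 + |-3 - 5|^4 + |5 - 5|^4 + |0 - (-2)|^4)^(1/4)
= (0^4 + 8^4 + 0^4 + 2^4)^(1/4) = (0 + 4096 + 0 + 16)^(1/4) = (4112)^(1/4) ≈ 8.0078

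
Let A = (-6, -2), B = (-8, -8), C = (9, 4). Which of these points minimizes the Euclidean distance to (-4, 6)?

Distances: d(A) ≈ 8.2462, d(B) ≈ 14.5602, d(C) ≈ 13.1529. Nearest: A = (-6, -2) with distance 8.2462.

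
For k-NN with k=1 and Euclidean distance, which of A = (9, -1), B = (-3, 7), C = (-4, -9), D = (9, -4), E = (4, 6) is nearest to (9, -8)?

Distances: d(A) = 7, d(B) ≈ 19.2094, d(C) ≈ 13.0384, d(D) = 4, d(E) ≈ 14.8661. Nearest: D = (9, -4) with distance 4.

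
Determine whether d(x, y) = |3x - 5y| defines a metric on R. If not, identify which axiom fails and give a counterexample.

No. d fails symmetry: d(7, 2) = |3·7 - 5·2| = |11| = 11, but d(2, 7) = |3·2 - 5·7| = |-29| = 29. Since 11 ≠ 29, d(x,y) ≠ d(y,x) in general.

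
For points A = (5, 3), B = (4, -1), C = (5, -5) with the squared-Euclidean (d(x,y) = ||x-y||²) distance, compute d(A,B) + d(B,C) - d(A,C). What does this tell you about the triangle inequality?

d(A,B) = 1² + 4² = 17, d(B,C) = 1² + 4² = 17, d(A,C) = 0² + 8² = 64.
d(A,B) + d(B,C) - d(A,C) = 17 + 17 - 64 = 34 - 64 = -30. This is < 0, so the triangle inequality FAILS for these points (squared-Euclidean is not a metric).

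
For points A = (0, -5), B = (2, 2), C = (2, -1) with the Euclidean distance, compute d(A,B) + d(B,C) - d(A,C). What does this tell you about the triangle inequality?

d(A,B) = √(2² + 7²) = √53 ≈ 7.2801, d(B,C) = √(0² + 3²) = √9 = 3, d(A,C) = √(2² + 4²) = √20 ≈ 4.4721.
d(A,B) + d(B,C) - d(A,C) = 7.2801 + 3 - 4.4721 = 10.2801 - 4.4721 = 5.808 (to 4 decimal places). This is ≥ 0, so the triangle inequality holds for these points.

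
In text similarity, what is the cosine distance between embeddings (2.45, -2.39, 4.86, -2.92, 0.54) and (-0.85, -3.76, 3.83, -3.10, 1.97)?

With u = (2.45, -2.39, 4.86, -2.92, 0.54), v = (-0.85, -3.76, 3.83, -3.10, 1.97):
u·v = 2.45·(-0.85) + (-2.39)·(-3.76) + 4.86·3.83 + (-2.92)·(-3.1) + 0.54·1.97 = (-2.0825) + 8.9864 + 18.6138 + 9.052 + 1.0638 = 35.6335.
|u| = √(2.45² + (-2.39)² + 4.86² + (-2.92)² + 0.54²) = √(6.0025 + 5.7121 + 23.6196 + 8.5264 + 0.2916) = √44.1522, |v| = √((-0.85)² + (-3.76)² + 3.83² + (-3.1)² + 1.97²) = √(0.7225 + 14.1376 + 14.6689 + 9.61 + 3.8809) = √43.0199.
cos θ = (u·v)/(|u||v|) = 35.6335/(√44.1522·√43.0199) ≈ 0.8176
Cosine distance = 1 - cos θ ≈ 1 - 0.8176 = 0.1824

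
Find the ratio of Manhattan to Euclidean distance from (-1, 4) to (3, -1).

L1 = |-1 - 3| + |4 - (-1)| = 4 + 5 = 9
L2 = √(4² + 5²) = √41 ≈ 6.4031
L1 ≥ L2 always (equality iff movement is along one axis); L1 > L2 here.
Ratio L1/L2 = 9/√41 ≈ 1.4056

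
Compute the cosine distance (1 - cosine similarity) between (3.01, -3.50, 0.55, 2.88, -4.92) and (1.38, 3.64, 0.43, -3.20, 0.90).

With u = (3.01, -3.50, 0.55, 2.88, -4.92), v = (1.38, 3.64, 0.43, -3.20, 0.90):
u·v = 3.01·1.38 + (-3.5)·3.64 + 0.55·0.43 + 2.88·(-3.2) + (-4.92)·0.9 = 4.1538 + (-12.74) + 0.2365 + (-9.216) + (-4.428) = -21.9937.
|u| = √(3.01² + (-3.5)² + 0.55² + 2.88² + (-4.92)²) = √(9.0601 + 12.25 + 0.3025 + 8.2944 + 24.2064) = √54.1134, |v| = √(1.38² + 3.64² + 0.43² + (-3.2)² + 0.9²) = √(1.9044 + 13.2496 + 0.1849 + 10.24 + 0.81) = √26.3889.
cos θ = (u·v)/(|u||v|) = -21.9937/(√54.1134·√26.3889) ≈ -0.582
Cosine distance = 1 - cos θ ≈ 1 - (-0.582) = 1.582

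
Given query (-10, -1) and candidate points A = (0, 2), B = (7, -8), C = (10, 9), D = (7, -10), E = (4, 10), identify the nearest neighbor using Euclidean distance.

Distances: d(A) ≈ 10.4403, d(B) ≈ 18.3848, d(C) ≈ 22.3607, d(D) ≈ 19.2354, d(E) ≈ 17.8045. Nearest: A = (0, 2) with distance 10.4403.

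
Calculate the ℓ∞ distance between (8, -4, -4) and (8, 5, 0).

max(|x_i - y_i|) = max(|8 - 8|, |-4 - 5|, |-4 - 0|) = max(0, 9, 4) = 9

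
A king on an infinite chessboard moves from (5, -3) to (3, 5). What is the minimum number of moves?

max(|x_i - y_i|) = max(|5 - 3|, |-3 - 5|) = max(2, 8) = 8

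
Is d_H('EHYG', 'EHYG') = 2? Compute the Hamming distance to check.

Differing positions: none. Hamming distance = 0, so the claim that d_H = 2 is false.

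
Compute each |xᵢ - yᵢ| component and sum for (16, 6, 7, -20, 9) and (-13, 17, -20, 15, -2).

Σ|x_i - y_i| = |16 - (-13)| + |6 - 17| + |7 - (-20)| + |-20 - 15| + |9 - (-2)| = 29 + 11 + 27 + 35 + 11 = 113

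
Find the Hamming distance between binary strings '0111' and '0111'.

Differing positions: none. Hamming distance = 0.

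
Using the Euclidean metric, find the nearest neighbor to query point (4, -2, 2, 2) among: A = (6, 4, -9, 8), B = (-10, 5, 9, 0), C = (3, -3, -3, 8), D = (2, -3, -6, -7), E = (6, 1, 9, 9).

Distances: d(A) ≈ 14.0357, d(B) ≈ 17.2627, d(C) ≈ 7.9373, d(D) ≈ 12.2474, d(E) ≈ 10.5357. Nearest: C = (3, -3, -3, 8) with distance 7.9373.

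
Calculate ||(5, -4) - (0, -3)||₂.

√(Σ(x_i - y_i)²) = √((5 - 0)² + (-4 - (-3))²)
= √(5² + (-1)²) = √(25 + 1) = √26 ≈ 5.099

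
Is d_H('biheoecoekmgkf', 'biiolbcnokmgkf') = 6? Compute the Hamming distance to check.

Differing positions: 3, 4, 5, 6, 8, 9. Hamming distance = 6, so the claim is true.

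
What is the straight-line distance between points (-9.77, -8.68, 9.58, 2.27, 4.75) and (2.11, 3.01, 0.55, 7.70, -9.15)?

√(Σ(x_i - y_i)²) = √((-9.77 - 2.11)² + (-8.68 - 3.01)² + (9.58 - 0.55)² + (2.27 - 7.7)² + (4.75 - (-9.15))²)
= √((-11.88)² + (-11.69)² + 9.03² + (-5.43)² + 13.9²) = √(141.1344 + 136.6561 + 81.5409 + 29.4849 + 193.21) = √582.0263 ≈ 24.1252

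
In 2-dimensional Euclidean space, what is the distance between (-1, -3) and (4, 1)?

√(Σ(x_i - y_i)²) = √((-1 - 4)² + (-3 - 1)²)
= √((-5)² + (-4)²) = √(25 + 16) = √41 ≈ 6.4031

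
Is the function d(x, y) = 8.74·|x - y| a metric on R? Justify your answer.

Yes. Since |x - y| is a metric on R and 8.74 > 0, the positive scalar multiple 8.74·|x - y| is also a metric: scaling by a positive constant preserves non-negativity, identity (d=0 ⟺ |x-y|=0 ⟺ x=y), symmetry, and the triangle inequality.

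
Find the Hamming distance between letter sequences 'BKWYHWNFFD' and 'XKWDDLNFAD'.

Differing positions: 1, 4, 5, 6, 9. Hamming distance = 5.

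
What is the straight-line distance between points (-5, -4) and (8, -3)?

√(Σ(x_i - y_i)²) = √((-5 - 8)² + (-4 - (-3))²)
= √((-13)² + (-1)²) = √(169 + 1) = √170 ≈ 13.0384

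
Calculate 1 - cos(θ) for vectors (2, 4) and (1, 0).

With u = (2, 4), v = (1, 0):
u·v = 2·1 + 4·0 = 2 + 0 = 2.
|u| = √(2² + 4²) = √20, |v| = √(1² + 0²) = √1, so |u||v| = √(20·1) = √20.
cos θ = (u·v)/(|u||v|) = 2/√20 ≈ 0.4472
Cosine distance = 1 - cos θ ≈ 1 - 0.4472 = 0.5528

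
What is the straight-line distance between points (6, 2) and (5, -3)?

√(Σ(x_i - y_i)²) = √((6 - 5)² + (2 - (-3))²)
= √(1² + 5²) = √(1 + 25) = √26 ≈ 5.099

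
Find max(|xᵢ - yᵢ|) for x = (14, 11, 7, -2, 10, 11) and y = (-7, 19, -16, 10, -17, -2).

max(|x_i - y_i|) = max(|14 - (-7)|, |11 - 19|, |7 - (-16)|, |-2 - 10|, |10 - (-17)|, |11 - (-2)|) = max(21, 8, 23, 12, 27, 13) = 27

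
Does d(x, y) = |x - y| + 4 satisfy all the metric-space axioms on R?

No. d fails identity of indiscernibles (specifically d(x,x) = 0): d(-2, -2) = |-2 - (-2)| + 4 = 0 + 4 = 4 ≠ 0.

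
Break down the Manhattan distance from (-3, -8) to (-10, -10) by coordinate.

Σ|x_i - y_i| = |-3 - (-10)| + |-8 - (-10)| = 7 + 2 = 9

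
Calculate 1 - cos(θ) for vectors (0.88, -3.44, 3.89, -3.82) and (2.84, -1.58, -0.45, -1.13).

With u = (0.88, -3.44, 3.89, -3.82), v = (2.84, -1.58, -0.45, -1.13):
u·v = 0.88·2.84 + (-3.44)·(-1.58) + 3.89·(-0.45) + (-3.82)·(-1.13) = 2.4992 + 5.4352 + (-1.7505) + 4.3166 = 10.5005.
|u| = √(0.88² + (-3.44)² + 3.89² + (-3.82)²) = √(0.7744 + 11.8336 + 15.1321 + 14.5924) = √42.3325, |v| = √(2.84² + (-1.58)² + (-0.45)² + (-1.13)²) = √(8.0656 + 2.4964 + 0.2025 + 1.2769) = √12.0414.
cos θ = (u·v)/(|u||v|) = 10.5005/(√42.3325·√12.0414) ≈ 0.4651
Cosine distance = 1 - cos θ ≈ 1 - 0.4651 = 0.5349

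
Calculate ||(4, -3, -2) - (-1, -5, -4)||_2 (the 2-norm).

(Σ|x_i - y_i|^2)^(1/2) = (|4 - (-1)|^2 + |-3 - (-5)|^2 + |-2 - (-4)|^2)^(1/2)
= (5^2 + 2^2 + 2^2)^(1/2) = (25 + 4 + 4)^(1/2) = (33)^(1/2) ≈ 5.7446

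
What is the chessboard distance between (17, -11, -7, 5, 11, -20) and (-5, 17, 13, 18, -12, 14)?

max(|x_i - y_i|) = max(|17 - (-5)|, |-11 - 17|, |-7 - 13|, |5 - 18|, |11 - (-12)|, |-20 - 14|) = max(22, 28, 20, 13, 23, 34) = 34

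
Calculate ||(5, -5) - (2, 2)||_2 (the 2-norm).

(Σ|x_i - y_i|^2)^(1/2) = (|5 - 2|^2 + |-5 - 2|^2)^(1/2)
= (3^2 + 7^2)^(1/2) = (9 + 49)^(1/2) = (58)^(1/2) ≈ 7.6158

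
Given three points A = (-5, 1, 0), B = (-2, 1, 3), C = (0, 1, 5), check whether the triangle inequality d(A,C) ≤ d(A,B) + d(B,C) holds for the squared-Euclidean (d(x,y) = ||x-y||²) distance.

d(A,B) = 3² + 0² + 3² = 18, d(B,C) = 2² + 0² + 2² = 8, d(A,C) = 5² + 0² + 5² = 50.
d(A,C) = 50 > 18 + 8 = 26. Triangle inequality is VIOLATED. (Squared-Euclidean is not a metric — this is a counterexample.)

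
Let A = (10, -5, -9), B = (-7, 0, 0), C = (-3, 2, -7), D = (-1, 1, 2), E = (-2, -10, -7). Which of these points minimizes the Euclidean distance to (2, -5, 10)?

Distances: d(A) ≈ 20.6155, d(B) ≈ 14.3527, d(C) ≈ 19.0526, d(D) ≈ 10.4403, d(E) ≈ 18.1659. Nearest: D = (-1, 1, 2) with distance 10.4403.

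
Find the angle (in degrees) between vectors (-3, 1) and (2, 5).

With u = (-3, 1), v = (2, 5):
u·v = (-3)·2 + 1·5 = (-6) + 5 = -1.
|u| = √((-3)² + 1²) = √10, |v| = √(2² + 5²) = √29, so |u||v| = √(10·29) = √290.
cos θ = (u·v)/(|u||v|) = -1/√290 ≈ -0.058722
θ = arccos(-0.058722) ≈ 93.37°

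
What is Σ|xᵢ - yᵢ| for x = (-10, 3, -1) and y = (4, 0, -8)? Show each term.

Σ|x_i - y_i| = |-10 - 4| + |3 - 0| + |-1 - (-8)| = 14 + 3 + 7 = 24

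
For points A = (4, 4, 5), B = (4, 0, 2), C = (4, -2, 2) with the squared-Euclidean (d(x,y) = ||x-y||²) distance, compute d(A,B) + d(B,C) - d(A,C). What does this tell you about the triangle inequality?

d(A,B) = 0² + 4² + 3² = 25, d(B,C) = 0² + 2² + 0² = 4, d(A,C) = 0² + 6² + 3² = 45.
d(A,B) + d(B,C) - d(A,C) = 25 + 4 - 45 = 29 - 45 = -16. This is < 0, so the triangle inequality FAILS for these points (squared-Euclidean is not a metric).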